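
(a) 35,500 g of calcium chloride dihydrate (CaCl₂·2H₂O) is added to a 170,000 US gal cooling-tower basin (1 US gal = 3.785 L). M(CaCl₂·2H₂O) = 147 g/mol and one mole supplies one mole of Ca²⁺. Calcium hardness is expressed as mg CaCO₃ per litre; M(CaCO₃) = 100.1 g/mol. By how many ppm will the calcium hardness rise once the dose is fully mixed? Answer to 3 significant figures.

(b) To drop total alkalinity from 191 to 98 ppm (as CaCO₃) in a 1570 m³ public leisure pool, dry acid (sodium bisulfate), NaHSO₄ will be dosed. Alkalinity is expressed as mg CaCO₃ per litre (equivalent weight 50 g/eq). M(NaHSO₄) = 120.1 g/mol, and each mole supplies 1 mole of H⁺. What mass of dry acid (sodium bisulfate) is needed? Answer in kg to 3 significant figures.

(a) 37.6 ppm; (b) 351 kg

(a) Volume: 170,000 US gal × 3.785 L/gal = 643,450 L.
(a) Moles of Ca²⁺: 35,500 g ÷ 147 g/mol = 241.5 mol.
(a) As CaCO₃: 241.5 mol × 100.1 g/mol = 24,170 g.
(a) Rise: 24,170 g / 643,450 L × 1000 = 37.57 mg/L.

(b) Volume: 1570 m³ = 1,570,000 L.
(b) Alkalinity to neutralize: (191 − 98) = 93 mg/L as CaCO₃ × 1,570,000 L = 146,000 g as CaCO₃.
(b) Equivalents of H⁺ required: 146,000 ÷ 50 g/eq = 2920 eq = 2920 mol NaHSO₄.
(b) Mass of NaHSO₄: 2920 × 120.1 = 350,700 g.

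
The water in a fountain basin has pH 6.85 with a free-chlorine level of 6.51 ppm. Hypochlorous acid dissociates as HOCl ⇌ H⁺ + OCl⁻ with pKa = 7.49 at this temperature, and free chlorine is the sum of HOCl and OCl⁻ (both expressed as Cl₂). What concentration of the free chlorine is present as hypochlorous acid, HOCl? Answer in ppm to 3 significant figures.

[OCl⁻]/[HOCl] = 10^(pH − pKa) = 10^(6.85 − 7.49) = 10^-0.64 = 0.2291.
Fraction as HOCl = 1 / (1 + 0.2291) = 0.8136.
HOCl = 0.8136 × 6.51 ppm = 5.297 ppm.

5.30 ppm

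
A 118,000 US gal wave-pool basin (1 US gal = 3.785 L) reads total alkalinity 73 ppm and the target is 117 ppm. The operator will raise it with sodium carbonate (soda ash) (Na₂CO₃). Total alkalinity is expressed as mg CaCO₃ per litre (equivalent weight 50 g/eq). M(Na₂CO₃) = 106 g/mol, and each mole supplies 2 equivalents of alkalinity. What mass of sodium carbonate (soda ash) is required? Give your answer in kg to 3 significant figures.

Volume: 118,000 US gal × 3.785 L/gal = 446,630 L.
Alkalinity to add: (117 − 73) = 44 mg/L as CaCO₃ × 446,630 L = 19,650 g as CaCO₃.
Equivalents: 19,650 g ÷ 50 g/eq = 393 eq.
Each mole of Na₂CO₃ supplies 2 eq, so 393 / 2 = 196.5 mol.
Mass: 196.5 mol × 106 g/mol = 20,830 g.

20.8 kg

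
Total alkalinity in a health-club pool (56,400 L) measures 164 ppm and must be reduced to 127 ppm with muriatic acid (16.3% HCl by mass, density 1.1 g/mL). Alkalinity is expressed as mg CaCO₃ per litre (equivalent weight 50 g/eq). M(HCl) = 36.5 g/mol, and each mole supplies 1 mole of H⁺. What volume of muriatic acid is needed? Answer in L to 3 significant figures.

Alkalinity to neutralize: (164 − 127) = 37 mg/L as CaCO₃ × 56,400 L = 2087 g as CaCO₃.
Equivalents of H⁺ required: 2087 ÷ 50 g/eq = 41.74 eq = 41.74 mol HCl.
Mass of HCl: 41.74 × 36.5 = 1523 g.
Mass of 16.3% solution: 1523 / 0.163 = 9346 g.
Volume: 9346 g ÷ 1.1 g/mL = 8496 mL.

8.50 L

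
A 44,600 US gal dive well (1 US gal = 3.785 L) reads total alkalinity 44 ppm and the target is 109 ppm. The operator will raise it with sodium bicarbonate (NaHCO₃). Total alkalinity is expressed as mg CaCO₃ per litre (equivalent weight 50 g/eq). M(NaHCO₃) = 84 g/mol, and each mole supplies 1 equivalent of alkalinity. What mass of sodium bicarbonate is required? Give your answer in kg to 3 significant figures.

18.4 kg

Volume: 44,600 US gal × 3.785 L/gal = 168,811 L.
Alkalinity to add: (109 − 44) = 65 mg/L as CaCO₃ × 168,811 L = 10,970 g as CaCO₃.
Equivalents: 10,970 g ÷ 50 g/eq = 219.5 eq.
NaHCO₃ supplies 1 eq per mole → 219.5 mol.
Mass: 219.5 mol × 84 g/mol = 18,430 g.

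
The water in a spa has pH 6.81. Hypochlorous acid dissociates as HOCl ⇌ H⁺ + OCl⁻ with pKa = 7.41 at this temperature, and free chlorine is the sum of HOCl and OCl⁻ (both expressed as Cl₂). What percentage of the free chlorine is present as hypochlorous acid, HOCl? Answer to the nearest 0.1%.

79.9%

[OCl⁻]/[HOCl] = 10^(pH − pKa) = 10^(6.81 − 7.41) = 10^-0.60 = 0.2512.
Fraction as HOCl = 1 / (1 + 0.2512) = 0.7992.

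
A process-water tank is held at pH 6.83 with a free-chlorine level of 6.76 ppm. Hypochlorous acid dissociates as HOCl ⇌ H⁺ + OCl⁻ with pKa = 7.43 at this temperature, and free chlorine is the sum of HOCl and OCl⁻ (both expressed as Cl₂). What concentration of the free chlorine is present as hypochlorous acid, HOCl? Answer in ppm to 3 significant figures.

5.40 ppm

[OCl⁻]/[HOCl] = 10^(pH − pKa) = 10^(6.83 − 7.43) = 10^-0.60 = 0.2512.
Fraction as HOCl = 1 / (1 + 0.2512) = 0.7992.
HOCl = 0.7992 × 6.76 ppm = 5.403 ppm.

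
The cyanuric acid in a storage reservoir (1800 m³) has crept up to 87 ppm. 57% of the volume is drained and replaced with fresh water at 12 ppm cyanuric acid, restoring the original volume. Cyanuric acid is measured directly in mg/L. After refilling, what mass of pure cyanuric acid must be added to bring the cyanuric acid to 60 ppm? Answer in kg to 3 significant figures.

28.4 kg

Volume: 1800 m³ = 1,800,000 L.
After draining 57% and refilling: 87 × 0.43 + 12 × 0.57 = 44.25 ppm.
Deficit to target: 60 − 44.25 = 15.75 mg/L.
Mass: 15.75 mg/L × 1,800,000 L = 28,350 g cyanuric acid.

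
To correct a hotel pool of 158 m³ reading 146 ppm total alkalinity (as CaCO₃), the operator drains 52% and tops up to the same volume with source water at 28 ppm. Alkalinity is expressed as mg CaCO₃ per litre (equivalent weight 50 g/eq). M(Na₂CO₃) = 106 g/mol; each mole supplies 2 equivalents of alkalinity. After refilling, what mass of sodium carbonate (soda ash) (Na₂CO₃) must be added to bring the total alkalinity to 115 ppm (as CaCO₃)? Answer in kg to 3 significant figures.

Volume: 158 m³ = 158,000 L.
After draining 52% and refilling: 146 × 0.48 + 28 × 0.52 = 84.64 ppm.
Deficit to target: 115 − 84.64 = 30.36 mg/L.
As CaCO₃: 30.36 mg/L × 158,000 L = 4797 g; ÷ 50 g/eq ÷ 2 = 47.97 mol Na₂CO₃.
Mass: 47.97 × 106 = 5085 g.

5.08 kg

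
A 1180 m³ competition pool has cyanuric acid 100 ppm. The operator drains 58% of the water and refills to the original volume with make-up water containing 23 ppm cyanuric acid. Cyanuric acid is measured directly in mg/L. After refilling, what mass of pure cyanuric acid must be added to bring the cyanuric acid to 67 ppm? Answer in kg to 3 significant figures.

13.8 kg

Volume: 1180 m³ = 1,180,000 L.
After draining 58% and refilling: 100 × 0.42 + 23 × 0.58 = 55.34 ppm.
Deficit to target: 67 − 55.34 = 11.66 mg/L.
Mass: 11.66 mg/L × 1,180,000 L = 13,760 g cyanuric acid.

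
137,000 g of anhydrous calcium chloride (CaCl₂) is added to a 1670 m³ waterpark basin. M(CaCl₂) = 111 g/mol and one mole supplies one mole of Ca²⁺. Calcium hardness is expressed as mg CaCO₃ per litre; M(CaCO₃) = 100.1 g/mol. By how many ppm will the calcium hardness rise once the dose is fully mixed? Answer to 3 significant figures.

74.0 ppm

Volume: 1670 m³ = 1,670,000 L.
Moles of Ca²⁺: 137,000 g ÷ 111 g/mol = 1234 mol.
As CaCO₃: 1234 mol × 100.1 g/mol = 123,500 g.
Rise: 123,500 g / 1,670,000 L × 1000 = 73.98 mg/L.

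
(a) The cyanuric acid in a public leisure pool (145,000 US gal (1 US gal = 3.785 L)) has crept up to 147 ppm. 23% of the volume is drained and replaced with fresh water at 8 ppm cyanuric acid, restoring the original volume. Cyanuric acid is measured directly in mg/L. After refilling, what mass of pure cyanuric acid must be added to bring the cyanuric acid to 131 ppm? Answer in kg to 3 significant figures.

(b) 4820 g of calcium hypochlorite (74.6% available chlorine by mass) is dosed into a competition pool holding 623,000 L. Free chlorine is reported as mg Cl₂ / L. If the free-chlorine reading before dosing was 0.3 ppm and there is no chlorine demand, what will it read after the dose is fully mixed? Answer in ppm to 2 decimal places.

(a) Volume: 145,000 US gal × 3.785 L/gal = 548,825 L.
(a) After draining 23% and refilling: 147 × 0.77 + 8 × 0.23 = 115.03 ppm.
(a) Deficit to target: 131 − 115.03 = 15.97 mg/L.
(a) Mass: 15.97 mg/L × 548,825 L = 8765 g cyanuric acid.

(b) Available chlorine delivered: 4820 g × 0.746 = 3596 g as Cl₂.
(b) Concentration rise: 3596 g / 623,000 L = 5.772 mg/L = 5.77 ppm.
(b) Final FC: 0.3 + 5.77 = 6.07 ppm.

(a) 8.76 kg; (b) 6.07 ppm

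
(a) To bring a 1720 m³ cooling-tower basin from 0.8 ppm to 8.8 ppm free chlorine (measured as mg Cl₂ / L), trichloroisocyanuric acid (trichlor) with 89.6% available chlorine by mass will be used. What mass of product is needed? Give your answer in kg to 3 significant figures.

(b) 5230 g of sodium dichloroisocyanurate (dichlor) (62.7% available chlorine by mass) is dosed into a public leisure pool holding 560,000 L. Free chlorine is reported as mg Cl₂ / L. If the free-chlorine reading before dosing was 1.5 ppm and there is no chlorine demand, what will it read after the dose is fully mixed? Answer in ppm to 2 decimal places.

(a) Volume: 1720 m³ = 1,720,000 L.
(a) Chlorine deficit: 8.8 − 0.8 = 8 ppm = 8 mg/L as Cl₂.
(a) Cl₂ equivalent needed: 8 mg/L × 1,720,000 L = 13,760,000 mg = 13,760 g.
(a) Product at 89.6% available chlorine: 13,760 / 0.896 = 15,360 g.

(b) Available chlorine delivered: 5230 g × 0.627 = 3279 g as Cl₂.
(b) Concentration rise: 3279 g / 560,000 L = 5.856 mg/L = 5.86 ppm.
(b) Final FC: 1.5 + 5.86 = 7.36 ppm.

(a) 15.4 kg; (b) 7.36 ppm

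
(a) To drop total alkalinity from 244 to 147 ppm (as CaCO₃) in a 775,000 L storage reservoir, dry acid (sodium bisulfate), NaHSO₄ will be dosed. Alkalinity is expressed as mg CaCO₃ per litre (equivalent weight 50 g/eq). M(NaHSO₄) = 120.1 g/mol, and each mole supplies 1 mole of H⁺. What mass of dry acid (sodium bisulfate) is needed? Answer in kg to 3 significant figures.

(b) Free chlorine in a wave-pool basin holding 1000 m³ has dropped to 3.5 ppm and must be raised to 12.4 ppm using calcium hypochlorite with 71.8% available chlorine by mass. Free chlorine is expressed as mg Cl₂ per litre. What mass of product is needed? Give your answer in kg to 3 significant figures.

(a) 181 kg; (b) 12.4 kg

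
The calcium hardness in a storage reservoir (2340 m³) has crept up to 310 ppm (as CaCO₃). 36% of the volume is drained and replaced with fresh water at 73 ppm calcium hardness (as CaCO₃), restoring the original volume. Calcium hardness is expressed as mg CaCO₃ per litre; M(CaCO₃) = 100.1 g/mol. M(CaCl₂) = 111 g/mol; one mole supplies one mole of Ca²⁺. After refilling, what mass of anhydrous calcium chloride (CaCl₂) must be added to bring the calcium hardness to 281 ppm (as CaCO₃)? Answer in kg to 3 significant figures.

Volume: 2340 m³ = 2,340,000 L.
After draining 36% and refilling: 310 × 0.64 + 73 × 0.36 = 224.68 ppm.
Deficit to target: 281 − 224.68 = 56.32 mg/L.
As CaCO₃: 56.32 mg/L × 2,340,000 L = 131,800 g; ÷ 100.1 = 1317 mol Ca²⁺.
Mass: 1317 × 111 = 146,100 g.

146 kg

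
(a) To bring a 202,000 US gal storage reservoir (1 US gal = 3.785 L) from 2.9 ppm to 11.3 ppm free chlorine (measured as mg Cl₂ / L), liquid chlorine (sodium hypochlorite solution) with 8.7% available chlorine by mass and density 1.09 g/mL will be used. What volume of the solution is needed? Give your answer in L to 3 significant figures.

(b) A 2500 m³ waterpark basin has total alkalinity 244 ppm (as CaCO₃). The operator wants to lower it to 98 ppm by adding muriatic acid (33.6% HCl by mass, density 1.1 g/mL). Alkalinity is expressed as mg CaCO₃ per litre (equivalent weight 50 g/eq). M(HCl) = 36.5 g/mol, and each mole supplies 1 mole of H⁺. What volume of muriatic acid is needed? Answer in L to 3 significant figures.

(a) Volume: 202,000 US gal × 3.785 L/gal = 764,570 L.
(a) Chlorine deficit: 11.3 − 2.9 = 8.4 ppm = 8.4 mg/L as Cl₂.
(a) Cl₂ equivalent needed: 8.4 mg/L × 764,570 L = 6,422,000 mg = 6422 g.
(a) Product at 8.7% available chlorine: 6422 / 0.087 = 73,820 g.
(a) Volume at density 1.09 g/mL: 73,820 g ÷ 1.09 g/mL = 67,730 mL.

(b) Volume: 2500 m³ = 2,500,000 L.
(b) Alkalinity to neutralize: (244 − 98) = 146 mg/L as CaCO₃ × 2,500,000 L = 365,000 g as CaCO₃.
(b) Equivalents of H⁺ required: 365,000 ÷ 50 g/eq = 7300 eq = 7300 mol HCl.
(b) Mass of HCl: 7300 × 36.5 = 266,400 g.
(b) Mass of 33.6% solution: 266,400 / 0.336 = 793,000 g.
(b) Volume: 793,000 g ÷ 1.1 g/mL = 720,900 mL.

(a) 67.7 L; (b) 721 L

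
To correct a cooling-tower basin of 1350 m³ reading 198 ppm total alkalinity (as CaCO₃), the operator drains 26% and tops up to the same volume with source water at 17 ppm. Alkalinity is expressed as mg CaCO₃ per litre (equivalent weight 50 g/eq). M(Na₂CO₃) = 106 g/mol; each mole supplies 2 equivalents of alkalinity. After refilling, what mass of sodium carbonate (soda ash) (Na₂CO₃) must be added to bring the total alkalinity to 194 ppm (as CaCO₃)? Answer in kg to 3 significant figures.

61.6 kg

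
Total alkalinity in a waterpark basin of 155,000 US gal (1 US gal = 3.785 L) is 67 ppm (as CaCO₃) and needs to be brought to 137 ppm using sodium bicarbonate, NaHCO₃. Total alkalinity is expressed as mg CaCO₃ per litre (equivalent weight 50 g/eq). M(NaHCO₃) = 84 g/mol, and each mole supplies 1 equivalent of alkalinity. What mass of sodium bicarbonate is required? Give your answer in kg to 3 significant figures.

69.0 kg

Volume: 155,000 US gal × 3.785 L/gal = 586,675 L.
Alkalinity to add: (137 − 67) = 70 mg/L as CaCO₃ × 586,675 L = 41,070 g as CaCO₃.
Equivalents: 41,070 g ÷ 50 g/eq = 821.3 eq.
NaHCO₃ supplies 1 eq per mole → 821.3 mol.
Mass: 821.3 mol × 84 g/mol = 68,990 g.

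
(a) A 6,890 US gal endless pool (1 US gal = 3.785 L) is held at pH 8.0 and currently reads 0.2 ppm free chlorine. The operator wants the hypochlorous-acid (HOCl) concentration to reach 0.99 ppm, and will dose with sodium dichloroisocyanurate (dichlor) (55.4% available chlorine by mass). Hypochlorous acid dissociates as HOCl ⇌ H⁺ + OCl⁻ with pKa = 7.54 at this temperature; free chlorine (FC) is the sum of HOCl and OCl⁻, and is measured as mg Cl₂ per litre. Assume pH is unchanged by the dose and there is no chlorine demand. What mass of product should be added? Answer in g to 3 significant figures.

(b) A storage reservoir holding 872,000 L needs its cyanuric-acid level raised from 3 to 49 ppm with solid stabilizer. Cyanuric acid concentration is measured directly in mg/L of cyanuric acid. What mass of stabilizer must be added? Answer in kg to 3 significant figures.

(a) Volume: 6,890 US gal × 3.785 L/gal = 26,079 L.
(a) [OCl⁻]/[HOCl] = 10^(pH − pKa) = 10^(8.0 − 7.54) = 2.884; fraction as HOCl = 1/(1 + 2.884) = 0.2575.
(a) Free chlorine required for 0.99 ppm HOCl: 0.99 / 0.2575 = 3.845 ppm.
(a) FC to add: 3.845 − 0.2 = 3.645 mg/L as Cl₂.
(a) Cl₂ equivalent: 3.645 mg/L × 26,079 L = 95.06 g.
(a) Product at 55.4% available Cl: 95.06 / 0.554 = 171.6 g.

(b) CYA to add: (49 − 3) = 46 mg/L × 872,000 L = 40,110 g cyanuric acid.

(a) 172 g; (b) 40.1 kg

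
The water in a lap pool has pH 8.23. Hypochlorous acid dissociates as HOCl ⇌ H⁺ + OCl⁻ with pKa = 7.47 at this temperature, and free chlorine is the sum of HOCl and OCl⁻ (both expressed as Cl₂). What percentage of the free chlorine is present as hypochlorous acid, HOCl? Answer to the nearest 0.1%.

[OCl⁻]/[HOCl] = 10^(pH − pKa) = 10^(8.23 − 7.47) = 10^0.76 = 5.754.
Fraction as HOCl = 1 / (1 + 5.754) = 0.1481.

14.8%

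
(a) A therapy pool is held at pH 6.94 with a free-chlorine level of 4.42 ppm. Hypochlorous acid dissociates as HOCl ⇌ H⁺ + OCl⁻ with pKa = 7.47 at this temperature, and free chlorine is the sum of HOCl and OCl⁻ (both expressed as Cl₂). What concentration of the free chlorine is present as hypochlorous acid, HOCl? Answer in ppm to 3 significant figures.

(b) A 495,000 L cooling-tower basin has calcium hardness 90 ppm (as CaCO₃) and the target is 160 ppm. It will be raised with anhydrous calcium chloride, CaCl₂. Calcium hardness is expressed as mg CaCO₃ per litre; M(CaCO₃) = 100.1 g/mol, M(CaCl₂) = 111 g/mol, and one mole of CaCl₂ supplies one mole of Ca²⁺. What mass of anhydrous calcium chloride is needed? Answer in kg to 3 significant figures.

(a) [OCl⁻]/[HOCl] = 10^(pH − pKa) = 10^(6.94 − 7.47) = 10^-0.53 = 0.2951.
(a) Fraction as HOCl = 1 / (1 + 0.2951) = 0.7721.
(a) HOCl = 0.7721 × 4.42 ppm = 3.413 ppm.

(b) Hardness to add: (160 − 90) = 70 mg/L as CaCO₃ × 495,000 L = 34,650 g as CaCO₃.
(b) Moles of Ca²⁺ (1 mol Ca²⁺ ≡ 1 mol CaCO₃): 34,650 / 100.1 g/mol = 346.2 mol.
(b) Mass of CaCl₂: 346.2 × 111 = 38,420 g.

(a) 3.41 ppm; (b) 38.4 kg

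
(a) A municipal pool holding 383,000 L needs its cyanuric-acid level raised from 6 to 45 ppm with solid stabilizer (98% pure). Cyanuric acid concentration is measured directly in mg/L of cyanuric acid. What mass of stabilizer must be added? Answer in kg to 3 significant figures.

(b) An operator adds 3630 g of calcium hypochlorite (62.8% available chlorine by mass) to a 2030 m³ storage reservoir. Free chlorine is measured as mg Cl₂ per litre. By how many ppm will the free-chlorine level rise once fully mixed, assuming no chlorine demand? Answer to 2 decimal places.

(a) CYA to add: (45 − 6) = 39 mg/L × 383,000 L = 14,940 g cyanuric acid.
(a) At 98% purity: 14,940 / 0.98 = 15,240 g product.

(b) Volume: 2030 m³ = 2,030,000 L.
(b) Available chlorine delivered: 3630 g × 0.628 = 2280 g as Cl₂.
(b) Concentration rise: 2280 g / 2,030,000 L = 1.123 mg/L = 1.12 ppm.

(a) 15.2 kg; (b) 1.12 ppm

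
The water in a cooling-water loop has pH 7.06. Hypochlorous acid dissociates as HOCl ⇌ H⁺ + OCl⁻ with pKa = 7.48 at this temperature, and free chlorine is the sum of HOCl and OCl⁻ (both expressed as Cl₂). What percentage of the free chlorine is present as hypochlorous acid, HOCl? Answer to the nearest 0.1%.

72.5%

[OCl⁻]/[HOCl] = 10^(pH − pKa) = 10^(7.06 − 7.48) = 10^-0.42 = 0.3802.
Fraction as HOCl = 1 / (1 + 0.3802) = 0.7245.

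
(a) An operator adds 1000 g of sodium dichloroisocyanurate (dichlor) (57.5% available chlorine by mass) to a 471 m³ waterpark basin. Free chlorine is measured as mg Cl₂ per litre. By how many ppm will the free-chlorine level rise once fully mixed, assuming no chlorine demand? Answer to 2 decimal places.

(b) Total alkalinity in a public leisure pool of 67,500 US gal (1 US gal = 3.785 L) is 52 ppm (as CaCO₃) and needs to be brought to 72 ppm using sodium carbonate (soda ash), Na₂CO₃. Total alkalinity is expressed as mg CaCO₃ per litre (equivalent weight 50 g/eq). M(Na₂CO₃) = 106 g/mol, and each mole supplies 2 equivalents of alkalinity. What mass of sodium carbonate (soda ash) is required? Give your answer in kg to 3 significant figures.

(a) 1.22 ppm; (b) 5.42 kg

(a) Volume: 471 m³ = 471,000 L.
(a) Available chlorine delivered: 1000 g × 0.575 = 575 g as Cl₂.
(a) Concentration rise: 575 g / 471,000 L = 1.221 mg/L = 1.22 ppm.

(b) Volume: 67,500 US gal × 3.785 L/gal = 255,488 L.
(b) Alkalinity to add: (72 − 52) = 20 mg/L as CaCO₃ × 255,488 L = 5110 g as CaCO₃.
(b) Equivalents: 5110 g ÷ 50 g/eq = 102.2 eq.
(b) Each mole of Na₂CO₃ supplies 2 eq, so 102.2 / 2 = 51.1 mol.
(b) Mass: 51.1 mol × 106 g/mol = 5416 g.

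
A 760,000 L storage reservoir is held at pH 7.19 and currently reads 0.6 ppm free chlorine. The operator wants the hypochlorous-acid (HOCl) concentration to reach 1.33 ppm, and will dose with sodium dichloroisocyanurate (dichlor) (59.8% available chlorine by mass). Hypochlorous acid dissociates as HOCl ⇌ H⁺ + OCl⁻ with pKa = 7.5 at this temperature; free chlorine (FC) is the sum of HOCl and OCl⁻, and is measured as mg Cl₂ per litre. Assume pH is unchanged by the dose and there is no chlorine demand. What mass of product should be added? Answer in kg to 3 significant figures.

1.76 kg

[OCl⁻]/[HOCl] = 10^(pH − pKa) = 10^(7.19 − 7.5) = 0.4898; fraction as HOCl = 1/(1 + 0.4898) = 0.6712.
Free chlorine required for 1.33 ppm HOCl: 1.33 / 0.6712 = 1.981 ppm.
FC to add: 1.981 − 0.6 = 1.381 mg/L as Cl₂.
Cl₂ equivalent: 1.381 mg/L × 760,000 L = 1050 g.
Product at 59.8% available Cl: 1050 / 0.598 = 1756 g.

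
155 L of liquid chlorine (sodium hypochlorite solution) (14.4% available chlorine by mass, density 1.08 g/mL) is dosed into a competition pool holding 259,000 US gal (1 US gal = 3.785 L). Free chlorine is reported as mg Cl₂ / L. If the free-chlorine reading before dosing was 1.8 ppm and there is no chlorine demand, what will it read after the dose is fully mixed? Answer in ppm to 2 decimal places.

26.39 ppm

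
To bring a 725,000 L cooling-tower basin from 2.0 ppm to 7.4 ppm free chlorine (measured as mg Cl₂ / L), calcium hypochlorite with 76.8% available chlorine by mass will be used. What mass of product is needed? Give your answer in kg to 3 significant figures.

5.10 kg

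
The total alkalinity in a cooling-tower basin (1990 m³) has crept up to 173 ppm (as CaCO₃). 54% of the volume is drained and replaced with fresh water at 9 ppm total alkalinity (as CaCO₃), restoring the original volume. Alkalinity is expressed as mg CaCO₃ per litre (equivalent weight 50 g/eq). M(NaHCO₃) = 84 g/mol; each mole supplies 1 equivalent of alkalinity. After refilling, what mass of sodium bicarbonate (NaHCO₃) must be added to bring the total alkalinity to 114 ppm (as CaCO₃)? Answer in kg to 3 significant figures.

Volume: 1990 m³ = 1,990,000 L.
After draining 54% and refilling: 173 × 0.46 + 9 × 0.54 = 84.44 ppm.
Deficit to target: 114 − 84.44 = 29.56 mg/L.
As CaCO₃: 29.56 mg/L × 1,990,000 L = 58,820 g; ÷ 50 g/eq ÷ 1 = 1176 mol NaHCO₃.
Mass: 1176 × 84 = 98,820 g.

98.8 kg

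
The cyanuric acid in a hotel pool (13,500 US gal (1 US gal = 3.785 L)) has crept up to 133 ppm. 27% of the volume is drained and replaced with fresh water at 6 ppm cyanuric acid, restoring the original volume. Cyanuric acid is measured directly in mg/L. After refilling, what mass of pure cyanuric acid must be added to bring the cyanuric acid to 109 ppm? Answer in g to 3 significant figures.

526 g

Volume: 13,500 US gal × 3.785 L/gal = 51,098 L.
After draining 27% and refilling: 133 × 0.73 + 6 × 0.27 = 98.71 ppm.
Deficit to target: 109 − 98.71 = 10.29 mg/L.
Mass: 10.29 mg/L × 51,098 L = 525.8 g cyanuric acid.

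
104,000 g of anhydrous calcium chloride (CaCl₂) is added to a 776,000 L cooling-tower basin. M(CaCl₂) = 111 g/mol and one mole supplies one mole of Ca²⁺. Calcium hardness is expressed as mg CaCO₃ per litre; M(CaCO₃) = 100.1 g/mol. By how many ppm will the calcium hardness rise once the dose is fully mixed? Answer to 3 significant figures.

121 ppm

Moles of Ca²⁺: 104,000 g ÷ 111 g/mol = 936.9 mol.
As CaCO₃: 936.9 mol × 100.1 g/mol = 93,790 g.
Rise: 93,790 g / 776,000 L × 1000 = 120.9 mg/L.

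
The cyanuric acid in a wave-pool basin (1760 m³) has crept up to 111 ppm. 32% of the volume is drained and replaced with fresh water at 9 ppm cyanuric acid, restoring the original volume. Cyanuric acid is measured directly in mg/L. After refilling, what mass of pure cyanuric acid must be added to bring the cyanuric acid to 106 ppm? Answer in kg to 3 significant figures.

48.6 kg

Volume: 1760 m³ = 1,760,000 L.
After draining 32% and refilling: 111 × 0.68 + 9 × 0.32 = 78.36 ppm.
Deficit to target: 106 − 78.36 = 27.64 mg/L.
Mass: 27.64 mg/L × 1,760,000 L = 48,650 g cyanuric acid.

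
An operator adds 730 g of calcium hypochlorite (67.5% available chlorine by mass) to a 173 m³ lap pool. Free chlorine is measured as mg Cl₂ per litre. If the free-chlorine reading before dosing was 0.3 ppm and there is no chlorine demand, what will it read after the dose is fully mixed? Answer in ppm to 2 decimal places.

3.15 ppm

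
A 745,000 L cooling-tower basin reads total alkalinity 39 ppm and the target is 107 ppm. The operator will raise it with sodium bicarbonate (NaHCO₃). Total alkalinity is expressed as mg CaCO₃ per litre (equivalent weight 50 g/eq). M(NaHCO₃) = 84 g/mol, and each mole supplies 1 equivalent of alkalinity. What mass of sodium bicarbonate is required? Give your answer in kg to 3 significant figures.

85.1 kg

Alkalinity to add: (107 − 39) = 68 mg/L as CaCO₃ × 745,000 L = 50,660 g as CaCO₃.
Equivalents: 50,660 g ÷ 50 g/eq = 1013 eq.
NaHCO₃ supplies 1 eq per mole → 1013 mol.
Mass: 1013 mol × 84 g/mol = 85,110 g.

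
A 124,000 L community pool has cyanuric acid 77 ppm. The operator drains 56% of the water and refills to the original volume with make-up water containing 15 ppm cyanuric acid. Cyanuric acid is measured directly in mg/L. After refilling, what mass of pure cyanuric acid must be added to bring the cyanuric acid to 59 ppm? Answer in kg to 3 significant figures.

After draining 56% and refilling: 77 × 0.44 + 15 × 0.56 = 42.28 ppm.
Deficit to target: 59 − 42.28 = 16.72 mg/L.
Mass: 16.72 mg/L × 124,000 L = 2073 g cyanuric acid.

2.07 kg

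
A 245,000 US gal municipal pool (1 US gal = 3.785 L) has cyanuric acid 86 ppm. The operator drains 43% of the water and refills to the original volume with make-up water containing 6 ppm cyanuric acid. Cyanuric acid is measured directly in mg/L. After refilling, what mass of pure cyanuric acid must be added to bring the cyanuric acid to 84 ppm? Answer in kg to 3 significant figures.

30.0 kg

Volume: 245,000 US gal × 3.785 L/gal = 927,325 L.
After draining 43% and refilling: 86 × 0.57 + 6 × 0.43 = 51.6 ppm.
Deficit to target: 84 − 51.6 = 32.4 mg/L.
Mass: 32.4 mg/L × 927,325 L = 30,050 g cyanuric acid.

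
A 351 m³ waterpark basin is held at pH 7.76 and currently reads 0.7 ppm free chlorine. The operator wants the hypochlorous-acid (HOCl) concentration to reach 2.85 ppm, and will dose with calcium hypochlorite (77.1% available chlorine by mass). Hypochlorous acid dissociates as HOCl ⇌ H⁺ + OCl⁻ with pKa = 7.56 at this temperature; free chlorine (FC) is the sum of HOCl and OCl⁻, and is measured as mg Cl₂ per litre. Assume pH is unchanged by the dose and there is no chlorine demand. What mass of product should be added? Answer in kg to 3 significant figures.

Volume: 351 m³ = 351,000 L.
[OCl⁻]/[HOCl] = 10^(pH − pKa) = 10^(7.76 − 7.56) = 1.585; fraction as HOCl = 1/(1 + 1.585) = 0.3869.
Free chlorine required for 2.85 ppm HOCl: 2.85 / 0.3869 = 7.367 ppm.
FC to add: 7.367 − 0.7 = 6.667 mg/L as Cl₂.
Cl₂ equivalent: 6.667 mg/L × 351,000 L = 2340 g.
Product at 77.1% available Cl: 2340 / 0.771 = 3035 g.

3.04 kg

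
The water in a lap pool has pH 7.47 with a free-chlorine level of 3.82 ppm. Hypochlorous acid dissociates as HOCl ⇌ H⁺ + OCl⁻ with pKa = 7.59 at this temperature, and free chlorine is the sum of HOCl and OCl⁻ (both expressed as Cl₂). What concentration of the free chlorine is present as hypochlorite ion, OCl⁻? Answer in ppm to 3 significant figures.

[OCl⁻]/[HOCl] = 10^(pH − pKa) = 10^(7.47 − 7.59) = 10^-0.12 = 0.7586.
Fraction as HOCl = 1 / (1 + 0.7586) = 0.5686.
OCl⁻ = (1 − 0.5686) × 3.82 ppm = 1.648 ppm.

1.65 ppm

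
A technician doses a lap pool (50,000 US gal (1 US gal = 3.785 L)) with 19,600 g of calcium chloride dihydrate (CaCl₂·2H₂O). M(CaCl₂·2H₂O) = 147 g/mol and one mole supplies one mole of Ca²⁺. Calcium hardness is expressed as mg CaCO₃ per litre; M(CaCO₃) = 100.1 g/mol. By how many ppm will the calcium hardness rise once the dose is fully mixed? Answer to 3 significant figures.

70.5 ppm

Volume: 50,000 US gal × 3.785 L/gal = 189,250 L.
Moles of Ca²⁺: 19,600 g ÷ 147 g/mol = 133.3 mol.
As CaCO₃: 133.3 mol × 100.1 g/mol = 13,350 g.
Rise: 13,350 g / 189,250 L × 1000 = 70.52 mg/L.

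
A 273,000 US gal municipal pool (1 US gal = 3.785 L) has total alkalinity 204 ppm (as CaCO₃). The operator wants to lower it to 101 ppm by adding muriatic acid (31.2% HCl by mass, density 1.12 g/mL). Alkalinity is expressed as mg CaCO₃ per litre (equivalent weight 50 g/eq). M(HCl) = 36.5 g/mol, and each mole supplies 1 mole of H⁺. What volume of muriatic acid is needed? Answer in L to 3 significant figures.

Volume: 273,000 US gal × 3.785 L/gal = 1,033,305 L.
Alkalinity to neutralize: (204 − 101) = 103 mg/L as CaCO₃ × 1,033,305 L = 106,400 g as CaCO₃.
Equivalents of H⁺ required: 106,400 ÷ 50 g/eq = 2129 eq = 2129 mol HCl.
Mass of HCl: 2129 × 36.5 = 77,690 g.
Mass of 31.2% solution: 77,690 / 0.312 = 249,000 g.
Volume: 249,000 g ÷ 1.12 g/mL = 222,300 mL.

222 L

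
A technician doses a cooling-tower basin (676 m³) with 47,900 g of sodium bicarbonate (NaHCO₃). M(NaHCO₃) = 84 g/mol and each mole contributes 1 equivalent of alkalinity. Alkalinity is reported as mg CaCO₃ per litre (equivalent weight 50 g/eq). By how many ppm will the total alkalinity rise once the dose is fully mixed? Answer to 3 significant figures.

Volume: 676 m³ = 676,000 L.
Moles of NaHCO₃: 47,900 g ÷ 84 g/mol = 570.2 mol → 570.2 eq of alkalinity.
As CaCO₃: 570.2 eq × 50 g/eq = 28,510 g.
Rise: 28,510 g / 676,000 L × 1000 = 42.18 mg/L.

42.2 ppm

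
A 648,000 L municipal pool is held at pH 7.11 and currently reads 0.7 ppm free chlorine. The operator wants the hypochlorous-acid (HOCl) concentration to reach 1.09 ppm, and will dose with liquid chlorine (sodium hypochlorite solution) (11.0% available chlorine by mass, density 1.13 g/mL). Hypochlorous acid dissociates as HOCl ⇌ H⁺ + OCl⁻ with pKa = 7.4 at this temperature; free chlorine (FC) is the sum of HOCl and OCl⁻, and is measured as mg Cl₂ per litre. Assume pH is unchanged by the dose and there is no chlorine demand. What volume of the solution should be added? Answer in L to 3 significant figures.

[OCl⁻]/[HOCl] = 10^(pH − pKa) = 10^(7.11 − 7.4) = 0.5129; fraction as HOCl = 1/(1 + 0.5129) = 0.661.
Free chlorine required for 1.09 ppm HOCl: 1.09 / 0.661 = 1.649 ppm.
FC to add: 1.649 − 0.7 = 0.949 mg/L as Cl₂.
Cl₂ equivalent: 0.949 mg/L × 648,000 L = 615 g.
Product at 11.0% available Cl: 615 / 0.11 = 5591 g.
Volume: 5591 g ÷ 1.13 g/mL = 4947 mL.

4.95 L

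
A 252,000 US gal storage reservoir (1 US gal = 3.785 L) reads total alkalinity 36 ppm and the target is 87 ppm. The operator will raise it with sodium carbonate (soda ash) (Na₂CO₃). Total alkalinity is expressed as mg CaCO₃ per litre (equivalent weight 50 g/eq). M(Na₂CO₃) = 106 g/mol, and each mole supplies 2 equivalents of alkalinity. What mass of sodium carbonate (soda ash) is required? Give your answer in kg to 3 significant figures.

51.6 kg

Volume: 252,000 US gal × 3.785 L/gal = 953,820 L.
Alkalinity to add: (87 − 36) = 51 mg/L as CaCO₃ × 953,820 L = 48,640 g as CaCO₃.
Equivalents: 48,640 g ÷ 50 g/eq = 972.9 eq.
Each mole of Na₂CO₃ supplies 2 eq, so 972.9 / 2 = 486.4 mol.
Mass: 486.4 mol × 106 g/mol = 51,560 g.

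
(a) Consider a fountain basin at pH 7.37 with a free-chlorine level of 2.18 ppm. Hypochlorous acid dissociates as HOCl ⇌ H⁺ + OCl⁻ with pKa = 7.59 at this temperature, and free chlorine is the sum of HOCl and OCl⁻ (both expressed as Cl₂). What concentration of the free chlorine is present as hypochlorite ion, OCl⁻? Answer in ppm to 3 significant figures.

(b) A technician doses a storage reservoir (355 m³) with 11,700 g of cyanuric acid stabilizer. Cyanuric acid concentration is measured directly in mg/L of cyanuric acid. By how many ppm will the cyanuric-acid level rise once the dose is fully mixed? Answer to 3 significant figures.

(a) 0.820 ppm; (b) 33.0 ppm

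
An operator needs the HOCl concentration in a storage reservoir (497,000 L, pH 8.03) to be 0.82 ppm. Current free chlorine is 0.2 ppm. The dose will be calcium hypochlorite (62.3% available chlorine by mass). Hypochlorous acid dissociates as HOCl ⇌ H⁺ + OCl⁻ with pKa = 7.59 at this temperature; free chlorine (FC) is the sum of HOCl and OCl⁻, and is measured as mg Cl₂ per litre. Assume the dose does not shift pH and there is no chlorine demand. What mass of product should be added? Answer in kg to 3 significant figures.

2.30 kg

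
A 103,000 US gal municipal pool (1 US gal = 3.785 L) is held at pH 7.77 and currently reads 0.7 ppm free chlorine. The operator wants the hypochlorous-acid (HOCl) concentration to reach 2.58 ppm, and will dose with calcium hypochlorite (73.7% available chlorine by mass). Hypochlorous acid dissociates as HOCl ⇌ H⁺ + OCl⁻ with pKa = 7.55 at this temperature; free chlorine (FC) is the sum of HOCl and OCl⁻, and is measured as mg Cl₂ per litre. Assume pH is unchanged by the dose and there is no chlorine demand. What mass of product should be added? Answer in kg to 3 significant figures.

3.26 kg

Volume: 103,000 US gal × 3.785 L/gal = 389,855 L.
[OCl⁻]/[HOCl] = 10^(pH − pKa) = 10^(7.77 − 7.55) = 1.66; fraction as HOCl = 1/(1 + 1.66) = 0.376.
Free chlorine required for 2.58 ppm HOCl: 2.58 / 0.376 = 6.862 ppm.
FC to add: 6.862 − 0.7 = 6.162 mg/L as Cl₂.
Cl₂ equivalent: 6.162 mg/L × 389,855 L = 2402 g.
Product at 73.7% available Cl: 2402 / 0.737 = 3259 g.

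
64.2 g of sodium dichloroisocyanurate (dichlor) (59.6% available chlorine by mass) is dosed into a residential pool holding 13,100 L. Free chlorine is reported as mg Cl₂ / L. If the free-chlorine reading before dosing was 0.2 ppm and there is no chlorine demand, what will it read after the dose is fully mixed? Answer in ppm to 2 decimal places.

3.12 ppm

Available chlorine delivered: 64.2 g × 0.596 = 38.26 g as Cl₂.
Concentration rise: 38.26 g / 13,100 L = 2.921 mg/L = 2.92 ppm.
Final FC: 0.2 + 2.92 = 3.12 ppm.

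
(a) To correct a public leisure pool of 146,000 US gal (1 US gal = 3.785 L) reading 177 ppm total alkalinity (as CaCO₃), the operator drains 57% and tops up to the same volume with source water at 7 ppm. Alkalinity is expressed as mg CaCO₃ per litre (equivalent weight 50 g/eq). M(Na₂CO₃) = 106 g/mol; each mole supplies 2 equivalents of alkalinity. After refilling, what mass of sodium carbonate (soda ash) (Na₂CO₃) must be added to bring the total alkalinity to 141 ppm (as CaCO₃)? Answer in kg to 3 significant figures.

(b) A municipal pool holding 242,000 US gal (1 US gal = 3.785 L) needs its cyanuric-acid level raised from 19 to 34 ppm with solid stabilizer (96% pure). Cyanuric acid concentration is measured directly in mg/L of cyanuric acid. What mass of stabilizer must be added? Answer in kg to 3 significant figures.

(a) 35.7 kg; (b) 14.3 kg

(a) Volume: 146,000 US gal × 3.785 L/gal = 552,610 L.
(a) After draining 57% and refilling: 177 × 0.43 + 7 × 0.57 = 80.1 ppm.
(a) Deficit to target: 141 − 80.1 = 60.9 mg/L.
(a) As CaCO₃: 60.9 mg/L × 552,610 L = 33,650 g; ÷ 50 g/eq ÷ 2 = 336.5 mol Na₂CO₃.
(a) Mass: 336.5 × 106 = 35,670 g.

(b) Volume: 242,000 US gal × 3.785 L/gal = 915,970 L.
(b) CYA to add: (34 − 19) = 15 mg/L × 915,970 L = 13,740 g cyanuric acid.
(b) At 96% purity: 13,740 / 0.96 = 14,310 g product.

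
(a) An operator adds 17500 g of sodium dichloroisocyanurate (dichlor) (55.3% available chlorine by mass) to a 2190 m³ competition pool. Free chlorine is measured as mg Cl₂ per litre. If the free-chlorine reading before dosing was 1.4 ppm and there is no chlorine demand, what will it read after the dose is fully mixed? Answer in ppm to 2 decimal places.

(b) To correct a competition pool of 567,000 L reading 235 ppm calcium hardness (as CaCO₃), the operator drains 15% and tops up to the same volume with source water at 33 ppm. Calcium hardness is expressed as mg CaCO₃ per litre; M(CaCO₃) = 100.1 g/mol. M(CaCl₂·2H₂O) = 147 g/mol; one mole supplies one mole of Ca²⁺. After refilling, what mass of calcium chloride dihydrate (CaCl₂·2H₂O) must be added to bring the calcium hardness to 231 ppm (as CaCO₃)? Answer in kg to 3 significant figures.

(a) 5.82 ppm; (b) 21.9 kg

(a) Volume: 2190 m³ = 2,190,000 L.
(a) Available chlorine delivered: 17,500 g × 0.553 = 9678 g as Cl₂.
(a) Concentration rise: 9678 g / 2,190,000 L = 4.419 mg/L = 4.42 ppm.
(a) Final FC: 1.4 + 4.42 = 5.82 ppm.

(b) After draining 15% and refilling: 235 × 0.85 + 33 × 0.15 = 204.7 ppm.
(b) Deficit to target: 231 − 204.7 = 26.3 mg/L.
(b) As CaCO₃: 26.3 mg/L × 567,000 L = 14,910 g; ÷ 100.1 = 149 mol Ca²⁺.
(b) Mass: 149 × 147 = 21,900 g.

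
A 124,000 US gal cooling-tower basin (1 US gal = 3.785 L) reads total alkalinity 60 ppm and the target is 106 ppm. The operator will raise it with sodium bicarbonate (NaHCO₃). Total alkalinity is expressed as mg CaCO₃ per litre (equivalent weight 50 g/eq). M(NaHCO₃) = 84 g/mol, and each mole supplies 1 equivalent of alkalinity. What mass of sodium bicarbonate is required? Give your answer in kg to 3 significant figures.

36.3 kg

Volume: 124,000 US gal × 3.785 L/gal = 469,340 L.
Alkalinity to add: (106 − 60) = 46 mg/L as CaCO₃ × 469,340 L = 21,590 g as CaCO₃.
Equivalents: 21,590 g ÷ 50 g/eq = 431.8 eq.
NaHCO₃ supplies 1 eq per mole → 431.8 mol.
Mass: 431.8 mol × 84 g/mol = 36,270 g.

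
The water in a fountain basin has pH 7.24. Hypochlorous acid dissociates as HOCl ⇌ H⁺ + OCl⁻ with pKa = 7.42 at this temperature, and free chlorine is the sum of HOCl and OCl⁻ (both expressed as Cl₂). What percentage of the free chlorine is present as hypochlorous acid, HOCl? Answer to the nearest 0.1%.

60.2%

[OCl⁻]/[HOCl] = 10^(pH − pKa) = 10^(7.24 − 7.42) = 10^-0.18 = 0.6607.
Fraction as HOCl = 1 / (1 + 0.6607) = 0.6022.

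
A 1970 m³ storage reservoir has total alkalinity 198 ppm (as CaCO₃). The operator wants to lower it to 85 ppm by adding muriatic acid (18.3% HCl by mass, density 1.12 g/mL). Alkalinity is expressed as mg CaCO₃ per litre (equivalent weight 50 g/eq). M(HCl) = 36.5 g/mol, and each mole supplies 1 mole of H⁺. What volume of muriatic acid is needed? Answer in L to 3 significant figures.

793 L

Volume: 1970 m³ = 1,970,000 L.
Alkalinity to neutralize: (198 − 85) = 113 mg/L as CaCO₃ × 1,970,000 L = 222,600 g as CaCO₃.
Equivalents of H⁺ required: 222,600 ÷ 50 g/eq = 4452 eq = 4452 mol HCl.
Mass of HCl: 4452 × 36.5 = 162,500 g.
Mass of 18.3% solution: 162,500 / 0.183 = 888,000 g.
Volume: 888,000 g ÷ 1.12 g/mL = 792,900 mL.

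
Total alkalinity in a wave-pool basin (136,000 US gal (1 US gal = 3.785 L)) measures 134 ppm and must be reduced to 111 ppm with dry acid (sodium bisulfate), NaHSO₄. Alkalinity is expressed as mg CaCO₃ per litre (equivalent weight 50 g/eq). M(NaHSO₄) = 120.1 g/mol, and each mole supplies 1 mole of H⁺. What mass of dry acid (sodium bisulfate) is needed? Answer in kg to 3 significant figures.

Volume: 136,000 US gal × 3.785 L/gal = 514,760 L.
Alkalinity to neutralize: (134 − 111) = 23 mg/L as CaCO₃ × 514,760 L = 11,840 g as CaCO₃.
Equivalents of H⁺ required: 11,840 ÷ 50 g/eq = 236.8 eq = 236.8 mol NaHSO₄.
Mass of NaHSO₄: 236.8 × 120.1 = 28,440 g.

28.4 kg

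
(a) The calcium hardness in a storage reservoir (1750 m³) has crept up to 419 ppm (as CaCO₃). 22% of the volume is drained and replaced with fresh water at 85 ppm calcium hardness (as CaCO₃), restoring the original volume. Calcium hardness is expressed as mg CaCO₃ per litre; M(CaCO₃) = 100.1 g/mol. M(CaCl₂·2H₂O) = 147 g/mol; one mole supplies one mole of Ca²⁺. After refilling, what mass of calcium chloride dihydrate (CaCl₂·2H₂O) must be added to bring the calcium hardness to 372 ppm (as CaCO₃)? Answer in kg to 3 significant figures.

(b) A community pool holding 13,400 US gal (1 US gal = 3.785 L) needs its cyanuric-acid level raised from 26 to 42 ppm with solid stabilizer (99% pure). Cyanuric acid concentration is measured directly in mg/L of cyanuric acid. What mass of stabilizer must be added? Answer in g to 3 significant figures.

(a) 68.1 kg; (b) 820 g

(a) Volume: 1750 m³ = 1,750,000 L.
(a) After draining 22% and refilling: 419 × 0.78 + 85 × 0.22 = 345.52 ppm.
(a) Deficit to target: 372 − 345.52 = 26.48 mg/L.
(a) As CaCO₃: 26.48 mg/L × 1,750,000 L = 46,340 g; ÷ 100.1 = 462.9 mol Ca²⁺.
(a) Mass: 462.9 × 147 = 68,050 g.

(b) Volume: 13,400 US gal × 3.785 L/gal = 50,719 L.
(b) CYA to add: (42 − 26) = 16 mg/L × 50,719 L = 811.5 g cyanuric acid.
(b) At 99% purity: 811.5 / 0.99 = 819.7 g product.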